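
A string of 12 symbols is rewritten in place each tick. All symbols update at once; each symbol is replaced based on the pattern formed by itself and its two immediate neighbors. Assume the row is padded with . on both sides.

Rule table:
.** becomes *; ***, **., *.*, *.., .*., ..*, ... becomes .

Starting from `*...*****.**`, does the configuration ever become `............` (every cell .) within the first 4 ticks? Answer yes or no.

yes

....*.....*.
............
all cells are . at tick 2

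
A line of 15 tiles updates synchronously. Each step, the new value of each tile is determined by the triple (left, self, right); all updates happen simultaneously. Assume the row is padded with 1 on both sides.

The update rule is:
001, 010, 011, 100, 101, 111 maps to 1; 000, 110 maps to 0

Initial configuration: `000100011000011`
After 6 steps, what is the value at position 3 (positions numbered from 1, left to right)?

step 1: 101110110100111
step 2: 011101101111111
step 3: 111011011111111
step 4: 110110111111111
step 5: 101101111111111
step 6: 011011111111111
position 3 holds 1

1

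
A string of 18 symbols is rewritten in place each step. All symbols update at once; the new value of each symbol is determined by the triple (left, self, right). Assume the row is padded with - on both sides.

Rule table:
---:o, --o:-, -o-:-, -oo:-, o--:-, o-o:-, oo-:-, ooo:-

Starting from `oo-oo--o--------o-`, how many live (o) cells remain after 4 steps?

10

---------oooooo---
oooooooo--------oo
---------oooooo---  (repeats step 1; period 2)
step 4: oooooooo--------oo
count of o: 10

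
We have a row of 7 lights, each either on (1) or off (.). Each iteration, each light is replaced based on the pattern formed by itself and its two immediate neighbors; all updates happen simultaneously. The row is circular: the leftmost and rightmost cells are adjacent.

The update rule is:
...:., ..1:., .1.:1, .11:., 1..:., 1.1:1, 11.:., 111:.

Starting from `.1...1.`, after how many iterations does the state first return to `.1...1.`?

.1...1.

1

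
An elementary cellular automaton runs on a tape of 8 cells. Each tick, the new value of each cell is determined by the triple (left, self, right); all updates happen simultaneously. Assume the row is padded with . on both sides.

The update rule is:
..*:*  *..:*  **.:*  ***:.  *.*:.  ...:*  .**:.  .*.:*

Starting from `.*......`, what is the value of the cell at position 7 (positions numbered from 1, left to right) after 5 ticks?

********
.......*
********  (repeats tick 1; period 2)
tick 5: ********
position 7 holds *

*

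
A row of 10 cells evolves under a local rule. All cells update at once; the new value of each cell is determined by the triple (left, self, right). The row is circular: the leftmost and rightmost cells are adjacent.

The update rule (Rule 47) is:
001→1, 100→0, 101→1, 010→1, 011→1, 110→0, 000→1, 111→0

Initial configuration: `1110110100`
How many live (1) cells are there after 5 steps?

1001101101
0011011011
0110110110
1101101100
1011011001
count of 1: 6

6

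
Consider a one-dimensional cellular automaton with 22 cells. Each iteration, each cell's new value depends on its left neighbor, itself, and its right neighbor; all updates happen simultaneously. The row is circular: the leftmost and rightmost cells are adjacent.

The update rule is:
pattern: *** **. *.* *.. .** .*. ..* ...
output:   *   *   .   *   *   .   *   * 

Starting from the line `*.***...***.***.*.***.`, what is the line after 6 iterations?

iteration 1: ..*********.***...***.
iteration 2: ***********.**********
iteration 3: ***********.**********  (fixed point — unchanged through iteration 6)

***********.**********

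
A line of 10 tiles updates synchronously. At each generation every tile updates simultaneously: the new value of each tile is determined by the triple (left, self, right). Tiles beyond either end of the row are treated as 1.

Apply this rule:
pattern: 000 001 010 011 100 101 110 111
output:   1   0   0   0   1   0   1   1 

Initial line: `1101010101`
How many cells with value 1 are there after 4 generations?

generation 1: 1100000000
generation 2: 1111111110
generation 3: 1111111110  (fixed point — unchanged through generation 4)
count of 1: 9

9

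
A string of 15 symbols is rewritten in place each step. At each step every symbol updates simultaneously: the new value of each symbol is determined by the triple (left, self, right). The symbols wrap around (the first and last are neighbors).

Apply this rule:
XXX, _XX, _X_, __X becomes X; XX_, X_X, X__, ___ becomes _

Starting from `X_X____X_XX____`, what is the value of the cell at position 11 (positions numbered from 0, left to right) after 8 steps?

X_X___XX_X____X
__X__XX__X___XX
_XX_XX__XX__XX_
XX__X__XX__XX__
X__XX_XX__XX__X
__XX__X__XX__XX
_XX__XX_XX__XX_
XX__XX__X__XX__
position 11 holds X

X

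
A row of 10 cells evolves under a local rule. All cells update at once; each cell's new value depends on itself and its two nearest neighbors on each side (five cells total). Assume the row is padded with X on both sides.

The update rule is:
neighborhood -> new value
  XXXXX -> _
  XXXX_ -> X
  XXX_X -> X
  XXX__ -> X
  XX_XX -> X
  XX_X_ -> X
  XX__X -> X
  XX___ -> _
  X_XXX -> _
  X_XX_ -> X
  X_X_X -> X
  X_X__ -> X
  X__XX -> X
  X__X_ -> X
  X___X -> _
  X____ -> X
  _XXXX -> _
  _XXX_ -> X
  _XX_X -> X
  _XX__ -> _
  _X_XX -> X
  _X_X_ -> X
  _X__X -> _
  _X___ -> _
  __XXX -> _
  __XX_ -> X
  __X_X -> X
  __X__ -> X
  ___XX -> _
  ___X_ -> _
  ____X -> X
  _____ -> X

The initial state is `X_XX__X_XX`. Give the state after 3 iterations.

X_XXXX____

iteration 1: XXX_XXXX__
iteration 2: _XXX__XXXX
iteration 3: X_XXXX____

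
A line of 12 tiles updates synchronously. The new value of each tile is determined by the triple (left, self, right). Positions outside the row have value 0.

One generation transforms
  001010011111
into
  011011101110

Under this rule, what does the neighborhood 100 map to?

1

At position 5 the neighborhood is 100; the next row has 1 there.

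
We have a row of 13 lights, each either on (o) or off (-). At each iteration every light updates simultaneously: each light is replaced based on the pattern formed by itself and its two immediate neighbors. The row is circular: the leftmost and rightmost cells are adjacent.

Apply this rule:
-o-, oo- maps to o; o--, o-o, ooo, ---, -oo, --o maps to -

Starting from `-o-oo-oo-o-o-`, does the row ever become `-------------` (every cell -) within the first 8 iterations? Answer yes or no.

-o--o--o-o-o-
-o--o--o-o-o-  (fixed point — unchanged through iteration 8)
iteration 8 is -o--o--o-o-o-, still not uniform -

no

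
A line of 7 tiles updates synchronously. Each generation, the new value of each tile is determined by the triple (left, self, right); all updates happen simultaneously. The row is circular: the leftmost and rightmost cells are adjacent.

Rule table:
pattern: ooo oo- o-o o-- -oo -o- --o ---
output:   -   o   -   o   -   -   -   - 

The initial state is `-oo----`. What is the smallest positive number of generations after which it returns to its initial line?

7

--oo---
---oo--
----oo-
-----oo
o-----o
oo-----
-oo----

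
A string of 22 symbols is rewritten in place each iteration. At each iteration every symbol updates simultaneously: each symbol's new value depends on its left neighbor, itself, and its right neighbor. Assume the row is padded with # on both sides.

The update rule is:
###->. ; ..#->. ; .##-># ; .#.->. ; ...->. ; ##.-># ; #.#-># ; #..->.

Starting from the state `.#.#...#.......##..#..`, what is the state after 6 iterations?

#..............##.....

iteration 1: #.#............##.....
iteration 2: ##.............##.....
iteration 3: .#.............##.....
iteration 4: #..............##.....
iteration 5: #..............##.....  (fixed point — unchanged through iteration 6)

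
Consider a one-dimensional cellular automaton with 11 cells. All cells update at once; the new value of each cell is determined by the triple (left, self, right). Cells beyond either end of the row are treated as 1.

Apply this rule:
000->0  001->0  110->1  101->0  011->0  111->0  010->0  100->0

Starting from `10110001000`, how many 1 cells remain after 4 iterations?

1

iteration 1: 10010000000
iteration 2: 10000000000
iteration 3: 10000000000  (fixed point — unchanged through iteration 4)
count of 1: 1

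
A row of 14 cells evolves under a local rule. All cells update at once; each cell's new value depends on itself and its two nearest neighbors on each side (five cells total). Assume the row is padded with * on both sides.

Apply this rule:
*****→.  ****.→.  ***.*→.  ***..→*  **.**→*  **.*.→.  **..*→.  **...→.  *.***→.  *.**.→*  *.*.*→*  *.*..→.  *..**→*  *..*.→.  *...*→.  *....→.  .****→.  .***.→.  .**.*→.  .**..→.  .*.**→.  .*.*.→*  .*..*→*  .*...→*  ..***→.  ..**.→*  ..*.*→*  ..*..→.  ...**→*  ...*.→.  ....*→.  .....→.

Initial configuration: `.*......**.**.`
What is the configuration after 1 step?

..*....**.**.*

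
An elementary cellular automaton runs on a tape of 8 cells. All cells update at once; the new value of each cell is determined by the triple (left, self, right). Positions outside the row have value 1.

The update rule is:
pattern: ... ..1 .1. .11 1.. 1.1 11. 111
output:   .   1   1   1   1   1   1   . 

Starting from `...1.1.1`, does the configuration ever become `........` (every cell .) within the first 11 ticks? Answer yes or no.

tick 1: 1.111111
tick 2: 111.....
tick 3: ..11...1
tick 4: 11111.11
tick 5: ....111.
tick 6: 1..11.11
tick 7: 1111111.
tick 8: ......11
tick 9: 1....11.
tick 10: 11..1111
tick 11: .1111...
tick 11 is .1111..., still not uniform .

no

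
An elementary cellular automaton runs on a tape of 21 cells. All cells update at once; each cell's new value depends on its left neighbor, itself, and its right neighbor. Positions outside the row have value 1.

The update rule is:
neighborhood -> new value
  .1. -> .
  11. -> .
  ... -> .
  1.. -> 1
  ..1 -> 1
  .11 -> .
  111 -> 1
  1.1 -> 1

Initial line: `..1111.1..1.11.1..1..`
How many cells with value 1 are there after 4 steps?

10

11.11.1.11.1..1.11.11
1.1..1.1..1.11.1..1.1
.1.11.1.11.1..1.11.1.
1.1..1.1..1.11.1..1.1
count of 1: 10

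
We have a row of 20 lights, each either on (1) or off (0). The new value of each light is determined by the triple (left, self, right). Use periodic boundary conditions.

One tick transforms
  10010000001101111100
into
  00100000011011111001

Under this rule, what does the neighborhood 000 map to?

At position 5 the neighborhood is 000; the next row has 0 there.

0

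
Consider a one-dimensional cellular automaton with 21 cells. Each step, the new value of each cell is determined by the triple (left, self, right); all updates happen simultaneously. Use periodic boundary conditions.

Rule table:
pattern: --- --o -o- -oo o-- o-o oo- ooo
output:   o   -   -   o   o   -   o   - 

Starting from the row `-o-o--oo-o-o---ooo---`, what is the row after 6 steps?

oooo---o--oo---o---oo

----o-oo----oo-o-oooo
ooo---ooooo-oo---o--o
--ooo-o---o-oooo--o-o
o-o-o--oo---o--oo----
-----o-oooo--o-ooooo-
oooo---o--oo---o---oo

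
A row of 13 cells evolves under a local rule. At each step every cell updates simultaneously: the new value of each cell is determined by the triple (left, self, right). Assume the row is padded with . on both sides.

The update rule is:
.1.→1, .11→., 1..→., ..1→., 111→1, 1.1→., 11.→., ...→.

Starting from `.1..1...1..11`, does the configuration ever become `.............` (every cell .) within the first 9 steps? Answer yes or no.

.1..1...1....
.1..1...1....  (fixed point — unchanged through step 9)
step 9 is .1..1...1...., still not uniform .

no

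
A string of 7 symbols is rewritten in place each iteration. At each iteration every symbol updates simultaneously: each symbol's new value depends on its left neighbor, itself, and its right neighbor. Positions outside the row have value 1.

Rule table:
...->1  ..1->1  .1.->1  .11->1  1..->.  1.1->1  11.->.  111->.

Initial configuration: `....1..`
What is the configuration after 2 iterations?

11...11

.1111.1
11...11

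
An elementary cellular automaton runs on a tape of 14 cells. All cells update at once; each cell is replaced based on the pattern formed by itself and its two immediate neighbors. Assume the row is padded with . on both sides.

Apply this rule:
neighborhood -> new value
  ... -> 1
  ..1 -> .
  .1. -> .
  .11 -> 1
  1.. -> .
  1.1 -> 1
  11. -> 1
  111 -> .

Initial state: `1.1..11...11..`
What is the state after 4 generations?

generation 1: .1...11.1.11.1
generation 2: ...1.111.1111.
generation 3: 11..11.111..1.
generation 4: 11..1111.1....

11..1111.1....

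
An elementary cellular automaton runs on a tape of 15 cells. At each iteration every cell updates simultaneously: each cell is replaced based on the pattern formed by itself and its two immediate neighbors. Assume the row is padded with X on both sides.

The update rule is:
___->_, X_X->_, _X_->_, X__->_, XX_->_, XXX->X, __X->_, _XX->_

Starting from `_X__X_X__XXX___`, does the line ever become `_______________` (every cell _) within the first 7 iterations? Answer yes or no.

__________X____
_______________
all cells are _ at iteration 2

yes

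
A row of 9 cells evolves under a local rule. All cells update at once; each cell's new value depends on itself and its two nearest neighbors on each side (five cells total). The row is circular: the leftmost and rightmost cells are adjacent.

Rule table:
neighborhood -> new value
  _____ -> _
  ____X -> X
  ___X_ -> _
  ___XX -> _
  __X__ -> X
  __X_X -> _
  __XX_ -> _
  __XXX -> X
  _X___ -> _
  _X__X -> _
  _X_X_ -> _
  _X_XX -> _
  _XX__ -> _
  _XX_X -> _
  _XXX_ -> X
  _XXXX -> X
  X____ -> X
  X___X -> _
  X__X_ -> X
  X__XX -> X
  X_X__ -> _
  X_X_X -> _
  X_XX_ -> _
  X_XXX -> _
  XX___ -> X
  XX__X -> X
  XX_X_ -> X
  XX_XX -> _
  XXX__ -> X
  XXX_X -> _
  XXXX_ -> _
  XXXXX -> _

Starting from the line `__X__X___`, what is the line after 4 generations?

X_X_XX_X_
______X__
____X_X_X
_XX______

_XX______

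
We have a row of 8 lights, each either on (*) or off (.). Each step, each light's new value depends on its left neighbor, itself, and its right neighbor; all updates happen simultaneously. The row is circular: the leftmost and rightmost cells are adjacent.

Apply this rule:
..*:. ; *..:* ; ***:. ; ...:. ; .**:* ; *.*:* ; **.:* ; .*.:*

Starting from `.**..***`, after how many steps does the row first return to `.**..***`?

****.*.*
...*****
*..*...*
**.**..*
.*****.*
**...***
.**..*..
.***.**.
.*.*****
****...*
...**..*
*..***.*
**.*.***
.*****..
.*...**.
.**..***

16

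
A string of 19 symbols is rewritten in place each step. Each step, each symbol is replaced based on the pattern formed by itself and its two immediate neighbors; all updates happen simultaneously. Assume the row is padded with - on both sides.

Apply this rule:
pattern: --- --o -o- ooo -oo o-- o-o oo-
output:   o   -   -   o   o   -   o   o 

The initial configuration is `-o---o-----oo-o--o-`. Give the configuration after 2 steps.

step 1: ---o---ooo-ooo-----
step 2: oo---o-ooooooo-oooo

oo---o-ooooooo-oooo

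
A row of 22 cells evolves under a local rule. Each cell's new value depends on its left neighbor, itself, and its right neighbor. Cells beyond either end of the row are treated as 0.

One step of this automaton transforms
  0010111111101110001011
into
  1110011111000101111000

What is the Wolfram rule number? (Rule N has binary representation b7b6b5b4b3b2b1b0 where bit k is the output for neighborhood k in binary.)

position 5: 111 → 1  (bit 7 = 1)
position 10: 110 → 0  (bit 6 = 0)
position 3: 101 → 0  (bit 5 = 0)
position 15: 100 → 1  (bit 4 = 1)
position 4: 011 → 0  (bit 3 = 0)
position 2: 010 → 1  (bit 2 = 1)
position 1: 001 → 1  (bit 1 = 1)
position 0: 000 → 1  (bit 0 = 1)
bits b7..b0 = 10010111 = 151

151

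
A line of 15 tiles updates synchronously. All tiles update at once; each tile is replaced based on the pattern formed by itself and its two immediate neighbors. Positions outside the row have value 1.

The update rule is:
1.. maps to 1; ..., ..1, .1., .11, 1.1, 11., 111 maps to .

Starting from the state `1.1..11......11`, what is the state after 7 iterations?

iteration 1: ...1...1.......
iteration 2: 1...1...1......
iteration 3: .1...1...1.....
iteration 4: ..1...1...1....
iteration 5: 1..1...1...1...
iteration 6: .1..1...1...1..
iteration 7: ..1..1...1...1.

..1..1...1...1.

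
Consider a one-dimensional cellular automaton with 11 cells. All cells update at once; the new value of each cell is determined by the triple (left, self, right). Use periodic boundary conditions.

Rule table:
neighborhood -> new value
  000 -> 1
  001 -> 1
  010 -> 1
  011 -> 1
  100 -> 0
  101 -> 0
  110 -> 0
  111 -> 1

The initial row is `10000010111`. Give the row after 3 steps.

11111001100

step 1: 00111110111
step 2: 01111100110
step 3: 11111001100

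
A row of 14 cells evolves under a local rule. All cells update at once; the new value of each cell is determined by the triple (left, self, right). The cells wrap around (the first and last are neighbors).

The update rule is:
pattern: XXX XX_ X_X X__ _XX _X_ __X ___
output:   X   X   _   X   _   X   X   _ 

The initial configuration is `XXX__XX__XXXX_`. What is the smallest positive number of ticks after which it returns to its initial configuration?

_XXXX_XXX_XXX_
X_XXX__XX__XXX
X__XXXX_XXX_XX
XXX_XXX__XX__X
XXX__XXXX_XXX_
_XXXX_XXX__XX_
X_XXX__XXXX_XX
X__XXXX_XXX__X
XXX_XXX__XXXX_
_XX__XXXX_XXX_
X_XXX_XXX__XXX
X__XX__XXXX_XX
XXX_XXX_XXX__X
XXX__XX__XXXX_

14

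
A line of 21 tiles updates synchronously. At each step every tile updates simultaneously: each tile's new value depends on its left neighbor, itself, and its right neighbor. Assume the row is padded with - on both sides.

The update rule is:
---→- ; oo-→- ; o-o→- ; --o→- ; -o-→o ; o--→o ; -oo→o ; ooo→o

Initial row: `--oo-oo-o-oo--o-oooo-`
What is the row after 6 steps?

--o--o--o-o-o-o-ooo-o
--oo-oo-o-o-o-o-oo--o
--o--o--o-o-o-o-o-o-o
--oo-oo-o-o-o-o-o-o-o
--o--o--o-o-o-o-o-o-o  (repeats step 3; period 2)
step 6: --oo-oo-o-o-o-o-o-o-o

--oo-oo-o-o-o-o-o-o-o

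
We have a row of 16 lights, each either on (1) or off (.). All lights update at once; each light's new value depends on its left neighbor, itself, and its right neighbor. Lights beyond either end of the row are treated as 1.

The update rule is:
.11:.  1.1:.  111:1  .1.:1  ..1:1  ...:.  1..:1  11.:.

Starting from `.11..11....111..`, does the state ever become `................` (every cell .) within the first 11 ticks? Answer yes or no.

...11..1..1.1.11
1.1..111111.1..1
..111.1111..111.
11.1...11.11.1..
1..11.1......111
.11...11....1.11
...1.1..1..11..1
1.11.111111..11.
......1111.11...
1....1.11....1.1
.1..11...1..11..
tick 11 is .1..11...1..11.., still not uniform .

no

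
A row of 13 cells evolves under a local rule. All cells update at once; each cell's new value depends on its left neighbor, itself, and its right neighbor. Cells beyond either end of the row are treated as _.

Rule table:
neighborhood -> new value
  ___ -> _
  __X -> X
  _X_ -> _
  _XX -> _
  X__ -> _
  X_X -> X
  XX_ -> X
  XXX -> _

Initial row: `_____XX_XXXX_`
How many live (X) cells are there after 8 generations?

2

generation 1: ____X_XX___X_
generation 2: ___X_X_X__X__
generation 3: __X_X_X__X___
generation 4: _X_X_X__X____
generation 5: X_X_X__X_____
generation 6: _X_X__X______
generation 7: X_X__X_______
generation 8: _X__X________
count of X: 2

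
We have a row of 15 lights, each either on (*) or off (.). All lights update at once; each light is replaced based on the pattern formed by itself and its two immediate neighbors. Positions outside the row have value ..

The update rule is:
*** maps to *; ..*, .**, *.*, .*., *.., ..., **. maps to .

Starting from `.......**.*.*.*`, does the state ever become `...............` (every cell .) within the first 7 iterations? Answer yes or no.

...............
all cells are . at iteration 1

yes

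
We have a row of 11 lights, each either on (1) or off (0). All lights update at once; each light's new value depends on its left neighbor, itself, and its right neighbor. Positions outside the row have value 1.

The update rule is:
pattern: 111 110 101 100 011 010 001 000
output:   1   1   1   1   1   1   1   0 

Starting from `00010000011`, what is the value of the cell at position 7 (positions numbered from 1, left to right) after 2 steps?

step 1: 10111000111
step 2: 11111101111
position 7 holds 0

0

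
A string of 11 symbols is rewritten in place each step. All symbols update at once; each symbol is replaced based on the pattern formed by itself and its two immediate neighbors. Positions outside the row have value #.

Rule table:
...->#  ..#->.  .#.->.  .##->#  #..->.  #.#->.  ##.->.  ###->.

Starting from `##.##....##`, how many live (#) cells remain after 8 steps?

...#..##.#.
.#....#....
...##...##.
.#.#..#.#..
...........
.#########.
.#.........
...#######.
count of #: 7

7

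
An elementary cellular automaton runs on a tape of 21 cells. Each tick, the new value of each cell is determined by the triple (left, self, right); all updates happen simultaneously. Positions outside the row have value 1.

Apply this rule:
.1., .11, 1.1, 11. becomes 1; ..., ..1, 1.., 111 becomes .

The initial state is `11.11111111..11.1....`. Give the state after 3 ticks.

tick 1: .111......1..1111....
tick 2: 11.1......1..1..1....
tick 3: .111......1..1..1....

.111......1..1..1....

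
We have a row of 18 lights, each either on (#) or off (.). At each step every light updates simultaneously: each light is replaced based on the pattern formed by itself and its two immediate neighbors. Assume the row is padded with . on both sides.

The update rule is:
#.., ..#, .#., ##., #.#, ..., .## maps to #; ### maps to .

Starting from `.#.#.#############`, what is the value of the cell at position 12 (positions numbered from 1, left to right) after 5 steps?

.

step 1: ######...........#
step 2: #....#############
step 3: ######...........#  (repeats step 1; period 2)
step 5: ######...........#
position 12 holds .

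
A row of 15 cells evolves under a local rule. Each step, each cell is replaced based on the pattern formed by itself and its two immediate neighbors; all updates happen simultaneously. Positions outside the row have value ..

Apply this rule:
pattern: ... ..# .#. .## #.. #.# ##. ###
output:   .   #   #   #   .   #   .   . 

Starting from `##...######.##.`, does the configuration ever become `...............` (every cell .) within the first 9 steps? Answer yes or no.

no

#...##.....##..
#..##.....##...
#.##.....##....
###.....##.....
#......##......
#.....##.......
#....##........
#...##.........
#..##..........
step 9 is #..##.........., still not uniform .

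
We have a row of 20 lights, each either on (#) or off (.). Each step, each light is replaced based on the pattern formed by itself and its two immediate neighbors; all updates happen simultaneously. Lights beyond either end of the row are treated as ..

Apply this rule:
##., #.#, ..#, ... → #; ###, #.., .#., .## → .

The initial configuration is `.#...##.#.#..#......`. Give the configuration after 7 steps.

#..##.##.#..#..#####
..#.##.##..#..#....#
##.#.##.#.#..#..###.
.##.#.##.#..#..#..#.
#.##.#.##..#..#..#..
.#.##.#.#.#..#..#..#
#.#.##.#.#..#..#..#.

#.#.##.#.#..#..#..#.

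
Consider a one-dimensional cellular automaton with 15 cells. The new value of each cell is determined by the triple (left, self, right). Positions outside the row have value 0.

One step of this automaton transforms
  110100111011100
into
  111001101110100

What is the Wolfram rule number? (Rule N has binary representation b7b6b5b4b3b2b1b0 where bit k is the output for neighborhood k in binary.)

106

position 7: 111 → 0  (bit 7 = 0)
position 1: 110 → 1  (bit 6 = 1)
position 2: 101 → 1  (bit 5 = 1)
position 4: 100 → 0  (bit 4 = 0)
position 0: 011 → 1  (bit 3 = 1)
position 3: 010 → 0  (bit 2 = 0)
position 5: 001 → 1  (bit 1 = 1)
position 14: 000 → 0  (bit 0 = 0)
bits b7..b0 = 01101010 = 106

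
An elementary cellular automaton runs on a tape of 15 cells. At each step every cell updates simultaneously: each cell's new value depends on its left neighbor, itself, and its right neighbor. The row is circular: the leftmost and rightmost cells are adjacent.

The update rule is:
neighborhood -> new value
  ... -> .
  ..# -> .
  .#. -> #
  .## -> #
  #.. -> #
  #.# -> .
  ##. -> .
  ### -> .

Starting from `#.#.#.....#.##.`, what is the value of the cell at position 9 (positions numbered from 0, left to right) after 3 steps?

step 1: #.#.##....#.#..
step 2: #.#.#.#...#.##.
step 3: #.#.#.##..#.#..
position 9 holds .

.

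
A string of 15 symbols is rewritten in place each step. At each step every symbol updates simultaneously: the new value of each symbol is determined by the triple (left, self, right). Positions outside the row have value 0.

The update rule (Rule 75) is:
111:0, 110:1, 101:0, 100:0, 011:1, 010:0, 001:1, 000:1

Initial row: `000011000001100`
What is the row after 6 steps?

000011001001111

111111011111101
100001010000100
001110000111001
111010111101010
101000100100000
000011001001111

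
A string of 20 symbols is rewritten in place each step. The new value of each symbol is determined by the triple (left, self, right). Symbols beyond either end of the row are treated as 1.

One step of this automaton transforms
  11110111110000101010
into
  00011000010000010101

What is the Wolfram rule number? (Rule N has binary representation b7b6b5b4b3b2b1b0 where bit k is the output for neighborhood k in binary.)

position 0: 111 → 0  (bit 7 = 0)
position 3: 110 → 1  (bit 6 = 1)
position 4: 101 → 1  (bit 5 = 1)
position 10: 100 → 0  (bit 4 = 0)
position 5: 011 → 0  (bit 3 = 0)
position 14: 010 → 0  (bit 2 = 0)
position 13: 001 → 0  (bit 1 = 0)
position 11: 000 → 0  (bit 0 = 0)
bits b7..b0 = 01100000 = 96

96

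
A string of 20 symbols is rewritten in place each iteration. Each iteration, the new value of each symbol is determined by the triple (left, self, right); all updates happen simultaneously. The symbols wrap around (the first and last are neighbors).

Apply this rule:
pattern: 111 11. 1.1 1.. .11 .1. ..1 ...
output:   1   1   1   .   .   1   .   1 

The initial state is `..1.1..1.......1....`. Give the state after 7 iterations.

11.111111...11.11111

1.111..1.11111.1.111
11.11..11.1111111.11
111.1...11.1111111.1
11111.1..11.1111111.
.111111...11.1111111
1.11111.1..11.111111
11.111111...11.11111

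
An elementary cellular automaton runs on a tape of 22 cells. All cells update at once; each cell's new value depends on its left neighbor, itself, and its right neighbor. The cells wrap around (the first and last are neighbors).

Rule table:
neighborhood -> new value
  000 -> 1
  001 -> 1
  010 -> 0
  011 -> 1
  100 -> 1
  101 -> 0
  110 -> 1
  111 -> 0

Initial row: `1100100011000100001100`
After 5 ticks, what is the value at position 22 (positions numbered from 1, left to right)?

1

1111011111111011111111
0001010000001010000000
1110001111110001111111
0011111000011111000000
1110001111110001111111
position 22 holds 1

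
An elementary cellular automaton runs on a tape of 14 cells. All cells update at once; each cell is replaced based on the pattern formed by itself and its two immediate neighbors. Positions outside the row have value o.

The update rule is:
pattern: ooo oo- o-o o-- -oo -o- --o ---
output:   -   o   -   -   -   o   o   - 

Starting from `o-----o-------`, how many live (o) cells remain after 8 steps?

o----oo------o
o---o-o-----o-
o--oo-o----oo-
o-o-o-o---o-o-
o-o-o-o--oo-o-
o-o-o-o-o-o-o-
o-o-o-o-o-o-o-  (fixed point — unchanged through step 8)
count of o: 7

7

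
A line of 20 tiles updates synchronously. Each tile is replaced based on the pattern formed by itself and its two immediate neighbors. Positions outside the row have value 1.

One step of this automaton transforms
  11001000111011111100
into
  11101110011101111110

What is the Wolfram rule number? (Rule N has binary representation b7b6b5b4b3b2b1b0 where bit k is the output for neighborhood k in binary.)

245

position 0: 111 → 1  (bit 7 = 1)
position 1: 110 → 1  (bit 6 = 1)
position 11: 101 → 1  (bit 5 = 1)
position 2: 100 → 1  (bit 4 = 1)
position 8: 011 → 0  (bit 3 = 0)
position 4: 010 → 1  (bit 2 = 1)
position 3: 001 → 0  (bit 1 = 0)
position 6: 000 → 1  (bit 0 = 1)
bits b7..b0 = 11110101 = 245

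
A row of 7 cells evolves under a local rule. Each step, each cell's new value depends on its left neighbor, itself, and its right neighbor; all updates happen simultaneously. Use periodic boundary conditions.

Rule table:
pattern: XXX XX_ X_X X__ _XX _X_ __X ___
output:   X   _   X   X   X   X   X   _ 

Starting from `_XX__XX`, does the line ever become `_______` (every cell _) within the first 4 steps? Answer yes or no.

XX_XXX_
X_XXX_X
_XXX_XX
XXX_XX_
step 4 is XXX_XX_, still not uniform _

no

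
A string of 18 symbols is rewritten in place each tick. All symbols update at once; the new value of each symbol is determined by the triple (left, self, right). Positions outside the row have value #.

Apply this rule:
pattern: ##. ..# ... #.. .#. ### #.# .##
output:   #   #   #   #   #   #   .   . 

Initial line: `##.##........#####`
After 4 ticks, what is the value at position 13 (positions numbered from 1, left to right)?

#

##..#########.####
####.########..###
####..#########.##
######.########..#
position 13 holds #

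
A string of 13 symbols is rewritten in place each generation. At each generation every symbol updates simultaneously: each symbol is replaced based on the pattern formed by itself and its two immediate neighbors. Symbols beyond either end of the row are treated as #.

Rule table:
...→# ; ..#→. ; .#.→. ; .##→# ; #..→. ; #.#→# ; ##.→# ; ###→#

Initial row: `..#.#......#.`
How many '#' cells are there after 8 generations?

generation 1: ...#..####..#
generation 2: .#....####..#
generation 3: #..##.####..#
generation 4: #..#######..#
generation 5: #..#######..#  (fixed point — unchanged through generation 8)
count of #: 9

9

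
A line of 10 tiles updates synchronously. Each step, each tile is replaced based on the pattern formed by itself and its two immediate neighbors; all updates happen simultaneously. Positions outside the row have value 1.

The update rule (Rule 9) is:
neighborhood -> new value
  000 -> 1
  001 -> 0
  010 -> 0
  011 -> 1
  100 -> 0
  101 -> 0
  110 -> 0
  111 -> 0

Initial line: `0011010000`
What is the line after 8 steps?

step 1: 0010000110
step 2: 0000110100
step 3: 0110100000
step 4: 0100001110
step 5: 0001101000
step 6: 0101000010
step 7: 0000011000
step 8: 0111010010

0111010010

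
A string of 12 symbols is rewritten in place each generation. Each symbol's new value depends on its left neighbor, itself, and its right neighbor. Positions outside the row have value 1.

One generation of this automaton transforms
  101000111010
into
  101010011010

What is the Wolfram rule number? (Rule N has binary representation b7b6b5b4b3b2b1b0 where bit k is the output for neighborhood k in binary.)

197

position 7: 111 → 1  (bit 7 = 1)
position 0: 110 → 1  (bit 6 = 1)
position 1: 101 → 0  (bit 5 = 0)
position 3: 100 → 0  (bit 4 = 0)
position 6: 011 → 0  (bit 3 = 0)
position 2: 010 → 1  (bit 2 = 1)
position 5: 001 → 0  (bit 1 = 0)
position 4: 000 → 1  (bit 0 = 1)
bits b7..b0 = 11000101 = 197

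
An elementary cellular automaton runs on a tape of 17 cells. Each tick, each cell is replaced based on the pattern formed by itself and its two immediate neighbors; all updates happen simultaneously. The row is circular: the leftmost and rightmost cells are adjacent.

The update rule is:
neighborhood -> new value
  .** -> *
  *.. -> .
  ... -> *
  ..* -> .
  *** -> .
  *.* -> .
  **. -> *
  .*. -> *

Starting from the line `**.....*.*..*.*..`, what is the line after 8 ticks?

tick 1: **.***.*.*..*.*..
tick 2: **.*.*.*.*..*.*..
tick 3: **.*.*.*.*..*.*..  (fixed point — unchanged through tick 8)

**.*.*.*.*..*.*..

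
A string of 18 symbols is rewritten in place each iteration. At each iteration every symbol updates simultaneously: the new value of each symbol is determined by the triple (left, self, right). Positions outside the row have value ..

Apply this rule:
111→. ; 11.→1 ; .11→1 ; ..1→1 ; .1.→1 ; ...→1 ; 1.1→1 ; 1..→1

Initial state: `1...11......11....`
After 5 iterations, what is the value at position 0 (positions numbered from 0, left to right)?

iteration 1: 111111111111111111
iteration 2: 1................1
iteration 3: 111111111111111111  (repeats iteration 1; period 2)
iteration 5: 111111111111111111
position 0 holds 1

1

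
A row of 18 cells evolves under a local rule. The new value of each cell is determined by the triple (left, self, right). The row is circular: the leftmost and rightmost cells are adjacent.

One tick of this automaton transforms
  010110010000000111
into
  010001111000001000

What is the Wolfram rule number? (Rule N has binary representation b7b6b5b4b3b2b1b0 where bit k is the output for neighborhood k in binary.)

position 16: 111 → 0  (bit 7 = 0)
position 4: 110 → 0  (bit 6 = 0)
position 0: 101 → 0  (bit 5 = 0)
position 5: 100 → 1  (bit 4 = 1)
position 3: 011 → 0  (bit 3 = 0)
position 1: 010 → 1  (bit 2 = 1)
position 6: 001 → 1  (bit 1 = 1)
position 9: 000 → 0  (bit 0 = 0)
bits b7..b0 = 00010110 = 22

22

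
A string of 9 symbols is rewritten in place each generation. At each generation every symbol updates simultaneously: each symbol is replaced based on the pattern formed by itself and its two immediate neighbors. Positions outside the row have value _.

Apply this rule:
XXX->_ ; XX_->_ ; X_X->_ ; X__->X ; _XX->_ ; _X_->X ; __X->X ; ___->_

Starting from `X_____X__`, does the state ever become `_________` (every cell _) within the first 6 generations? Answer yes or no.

generation 1: XX___XXX_
generation 2: __X_X___X
generation 3: _XX_XX_XX
generation 4: X________
generation 5: XX_______
generation 6: __X______
generation 6 is __X______, still not uniform _

no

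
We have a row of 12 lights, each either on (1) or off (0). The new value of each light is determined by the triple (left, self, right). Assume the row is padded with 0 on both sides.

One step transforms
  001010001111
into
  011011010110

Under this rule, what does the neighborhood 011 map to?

At position 8 the neighborhood is 011; the next row has 0 there.

0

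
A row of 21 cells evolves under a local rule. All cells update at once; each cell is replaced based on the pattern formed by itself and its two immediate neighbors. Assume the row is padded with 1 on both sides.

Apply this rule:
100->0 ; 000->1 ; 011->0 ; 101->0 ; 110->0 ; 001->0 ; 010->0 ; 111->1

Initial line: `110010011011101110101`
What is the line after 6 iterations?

100000000001000100000
001111111100010001110
000111111001000100100
010011110000010000000
000001100111000111110
011100000010010011100

011100000010010011100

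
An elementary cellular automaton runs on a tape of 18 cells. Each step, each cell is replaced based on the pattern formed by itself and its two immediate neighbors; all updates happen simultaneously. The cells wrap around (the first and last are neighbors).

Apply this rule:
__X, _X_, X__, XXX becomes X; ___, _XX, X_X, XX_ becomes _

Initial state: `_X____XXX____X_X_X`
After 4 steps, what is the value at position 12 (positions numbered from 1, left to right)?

_XX__X_X_X__XX_X_X
___XXX_X_XXX___X_X
X_X_X__X__X_X_XX_X
__X_XXXXXXX_X_____
position 12 holds _

_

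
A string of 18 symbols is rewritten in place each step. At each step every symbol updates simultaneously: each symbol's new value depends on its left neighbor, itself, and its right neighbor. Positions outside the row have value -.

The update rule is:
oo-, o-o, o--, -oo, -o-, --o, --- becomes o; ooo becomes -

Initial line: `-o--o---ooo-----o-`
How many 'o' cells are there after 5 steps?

17

ooooooooo-oooooooo
o-------ooo------o
ooooooooo-oooooooo  (repeats step 1; period 2)
step 5: ooooooooo-oooooooo
count of o: 17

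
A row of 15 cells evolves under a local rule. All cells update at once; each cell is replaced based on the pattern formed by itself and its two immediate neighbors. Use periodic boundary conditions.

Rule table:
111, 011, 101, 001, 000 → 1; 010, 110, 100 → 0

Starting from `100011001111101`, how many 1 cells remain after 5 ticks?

10

tick 1: 001110011111011
tick 2: 011100111110110
tick 3: 111001111101100
tick 4: 110011111011001
tick 5: 100111110110011
count of 1: 10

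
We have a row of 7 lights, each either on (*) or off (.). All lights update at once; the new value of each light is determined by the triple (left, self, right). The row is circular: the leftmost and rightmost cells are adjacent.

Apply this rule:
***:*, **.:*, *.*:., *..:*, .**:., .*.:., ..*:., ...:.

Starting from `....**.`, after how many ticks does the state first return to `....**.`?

.....**
*.....*
**.....
.**....
..**...
...**..
....**.

7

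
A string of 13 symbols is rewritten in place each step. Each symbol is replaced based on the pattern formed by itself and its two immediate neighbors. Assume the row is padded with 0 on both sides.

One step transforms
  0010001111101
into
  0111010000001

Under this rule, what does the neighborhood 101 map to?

0

At position 11 the neighborhood is 101; the next row has 0 there.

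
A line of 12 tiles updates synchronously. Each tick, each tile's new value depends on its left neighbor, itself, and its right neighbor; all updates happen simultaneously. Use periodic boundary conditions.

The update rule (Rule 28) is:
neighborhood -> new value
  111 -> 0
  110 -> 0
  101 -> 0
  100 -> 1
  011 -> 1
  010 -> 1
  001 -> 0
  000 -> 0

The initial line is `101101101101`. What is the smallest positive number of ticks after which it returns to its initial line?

2

001001001001
101101101101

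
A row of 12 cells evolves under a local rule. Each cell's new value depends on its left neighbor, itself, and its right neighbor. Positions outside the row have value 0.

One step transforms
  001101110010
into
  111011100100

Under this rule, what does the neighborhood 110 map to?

At position 3 the neighborhood is 110; the next row has 0 there.

0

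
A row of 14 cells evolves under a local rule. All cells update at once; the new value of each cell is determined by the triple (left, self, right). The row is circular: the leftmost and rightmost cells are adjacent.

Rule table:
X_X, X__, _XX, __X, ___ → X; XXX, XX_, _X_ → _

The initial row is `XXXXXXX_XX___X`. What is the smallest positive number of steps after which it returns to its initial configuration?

28

_______XX_XXXX
XXXXXXXX_XX___
X_______XX_XXX
_XXXXXXXX_XX__
XX_______XX_XX
__XXXXXXXX_XX_
XXX_______XX_X
___XXXXXXXX_XX
XXXX_______XX_
X___XXXXXXXX_X
_XXXX_______XX
XX___XXXXXXXX_
X_XXXX_______X
_XX___XXXXXXXX
XX_XXXX_______
X_XX___XXXXXXX
_XX_XXXX______
XX_XX___XXXXXX
__XX_XXXX_____
XXX_XX___XXXXX
___XX_XXXX____
XXXX_XX___XXXX
____XX_XXXX___
XXXXX_XX___XXX
_____XX_XXXX__
XXXXXX_XX___XX
______XX_XXXX_
XXXXXXX_XX___X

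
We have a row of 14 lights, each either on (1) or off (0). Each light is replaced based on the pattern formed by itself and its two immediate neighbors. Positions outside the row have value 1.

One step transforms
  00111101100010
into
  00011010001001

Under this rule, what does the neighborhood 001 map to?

0

At position 1 the neighborhood is 001; the next row has 0 there.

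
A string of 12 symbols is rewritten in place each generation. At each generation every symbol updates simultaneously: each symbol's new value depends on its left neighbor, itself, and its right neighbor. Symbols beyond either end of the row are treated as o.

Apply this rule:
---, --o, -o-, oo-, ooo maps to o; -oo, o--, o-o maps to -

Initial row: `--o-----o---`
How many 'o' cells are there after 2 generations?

6

generation 1: -oo-ooooo-oo
generation 2: --o--oooo--o
count of o: 6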